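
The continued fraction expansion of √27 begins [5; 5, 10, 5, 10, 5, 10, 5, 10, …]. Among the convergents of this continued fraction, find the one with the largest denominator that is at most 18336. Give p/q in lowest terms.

70226/13515

a_0 = 5: 5/1  (≤ bound)
a_1 = 5: 26/5  (≤ bound)
a_2 = 10: 265/51  (≤ bound)
a_3 = 5: 1351/260  (≤ bound)
a_4 = 10: 13775/2651  (≤ bound)
a_5 = 5: 70226/13515  (≤ bound)
a_6 = 10: 716035/137801  (> 18336, stop)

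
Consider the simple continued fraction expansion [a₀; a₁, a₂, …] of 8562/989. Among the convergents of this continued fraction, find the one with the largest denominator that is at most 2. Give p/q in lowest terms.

17/2

List convergents until the denominator exceeds the bound:
a_0 = 8: 8/1  (≤ bound)
a_1 = 1: 9/1  (≤ bound)
a_2 = 1: 17/2  (≤ bound)
a_3 = 1: 26/3  (> 2, stop)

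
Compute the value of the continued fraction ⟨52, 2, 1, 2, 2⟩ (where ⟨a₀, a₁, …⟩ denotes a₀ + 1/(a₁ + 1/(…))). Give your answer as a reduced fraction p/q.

995/19

Collapse the nested fraction from the inside out:
Start with 2.
2 + 1/(2/1) = 2 + 1/2 = 5/2
1 + 1/(5/2) = 1 + 2/5 = 7/5
2 + 1/(7/5) = 2 + 5/7 = 19/7
52 + 1/(19/7) = 52 + 7/19 = 995/19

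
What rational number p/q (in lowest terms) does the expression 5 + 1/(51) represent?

256/51

Start with 51.
5 + 1/(51/1) = 5 + 1/51 = 256/51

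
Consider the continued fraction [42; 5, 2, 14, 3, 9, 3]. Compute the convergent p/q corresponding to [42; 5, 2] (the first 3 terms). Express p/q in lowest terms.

464/11

Start with 2.
5 + 1/(2/1) = 5 + 1/2 = 11/2
42 + 1/(11/2) = 42 + 2/11 = 464/11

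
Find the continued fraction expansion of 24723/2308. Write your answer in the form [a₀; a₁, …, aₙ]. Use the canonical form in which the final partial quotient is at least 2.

24723 = 10·2308 + 1643, so a_0 = 10
2308 = 1·1643 + 665, so a_1 = 1
1643 = 2·665 + 313, so a_2 = 2
665 = 2·313 + 39, so a_3 = 2
313 = 8·39 + 1, so a_4 = 8
39 = 39·1 + 0, so a_5 = 39

[10; 1, 2, 2, 8, 39]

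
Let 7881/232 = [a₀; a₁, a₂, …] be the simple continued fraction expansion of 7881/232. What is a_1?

7881 ÷ 232 → quotient 33, remainder 225
232 ÷ 225 → quotient 1, remainder 7

1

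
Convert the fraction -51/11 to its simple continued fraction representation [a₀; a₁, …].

[-5; 2, 1, 3]

⌊-51/11⌋ = -5, remainder 4
⌊11/4⌋ = 2, remainder 3
⌊4/3⌋ = 1, remainder 1
⌊3/1⌋ = 3, remainder 0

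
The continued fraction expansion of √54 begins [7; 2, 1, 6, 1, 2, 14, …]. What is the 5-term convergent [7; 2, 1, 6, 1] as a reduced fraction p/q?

Start with 1.
6 + 1/(1/1) = 6 + 1/1 = 7/1
1 + 1/(7/1) = 1 + 1/7 = 8/7
2 + 1/(8/7) = 2 + 7/8 = 23/8
7 + 1/(23/8) = 7 + 8/23 = 169/23

169/23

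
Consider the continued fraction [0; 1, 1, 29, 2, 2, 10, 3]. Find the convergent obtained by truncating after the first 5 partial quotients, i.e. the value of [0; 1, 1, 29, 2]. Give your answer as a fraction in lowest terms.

a_0 = 0: 0/1
a_1 = 1: 1/1
a_2 = 1: 1/2
a_3 = 29: 30/59
a_4 = 2: 61/120

61/120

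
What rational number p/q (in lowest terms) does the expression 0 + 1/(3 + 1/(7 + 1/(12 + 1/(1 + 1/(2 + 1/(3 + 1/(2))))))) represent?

2067/6493

Start with 2.
3 + 1/(2/1) = 3 + 1/2 = 7/2
2 + 1/(7/2) = 2 + 2/7 = 16/7
1 + 1/(16/7) = 1 + 7/16 = 23/16
12 + 1/(23/16) = 12 + 16/23 = 292/23
7 + 1/(292/23) = 7 + 23/292 = 2067/292
3 + 1/(2067/292) = 3 + 292/2067 = 6493/2067
0 + 1/(6493/2067) = 0 + 2067/6493 = 2067/6493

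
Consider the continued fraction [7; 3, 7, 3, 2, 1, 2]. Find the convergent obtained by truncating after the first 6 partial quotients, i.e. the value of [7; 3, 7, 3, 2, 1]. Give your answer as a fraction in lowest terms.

1676/229

Use the convergent recurrence hₖ = aₖ·hₖ₋₁ + hₖ₋₂ (and likewise for the denominators kₖ):
a_0 = 7: 7/1
a_1 = 3: 22/3
a_2 = 7: 161/22
a_3 = 3: 505/69
a_4 = 2: 1171/160
a_5 = 1: 1676/229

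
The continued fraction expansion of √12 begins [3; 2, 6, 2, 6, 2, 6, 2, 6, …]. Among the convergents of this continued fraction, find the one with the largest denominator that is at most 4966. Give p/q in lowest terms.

8733/2521

a_0 = 3: 3/1  (≤ bound)
a_1 = 2: 7/2  (≤ bound)
a_2 = 6: 45/13  (≤ bound)
a_3 = 2: 97/28  (≤ bound)
a_4 = 6: 627/181  (≤ bound)
a_5 = 2: 1351/390  (≤ bound)
a_6 = 6: 8733/2521  (≤ bound)
a_7 = 2: 18817/5432  (> 4966, stop)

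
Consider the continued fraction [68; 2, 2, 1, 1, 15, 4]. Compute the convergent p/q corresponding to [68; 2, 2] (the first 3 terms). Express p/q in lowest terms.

Start with 2.
2 + 1/(2/1) = 2 + 1/2 = 5/2
68 + 1/(5/2) = 68 + 2/5 = 342/5

342/5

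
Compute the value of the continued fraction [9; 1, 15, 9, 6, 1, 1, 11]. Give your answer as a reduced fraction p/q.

Starting at the tail and folding back:
Start with 11.
1 + 1/(11/1) = 1 + 1/11 = 12/11
1 + 1/(12/11) = 1 + 11/12 = 23/12
6 + 1/(23/12) = 6 + 12/23 = 150/23
9 + 1/(150/23) = 9 + 23/150 = 1373/150
15 + 1/(1373/150) = 15 + 150/1373 = 20745/1373
1 + 1/(20745/1373) = 1 + 1373/20745 = 22118/20745
9 + 1/(22118/20745) = 9 + 20745/22118 = 219807/22118

219807/22118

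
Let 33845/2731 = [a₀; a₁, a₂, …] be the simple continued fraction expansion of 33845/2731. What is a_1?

2

⌊33845/2731⌋ = 12, remainder 1073
⌊2731/1073⌋ = 2, remainder 585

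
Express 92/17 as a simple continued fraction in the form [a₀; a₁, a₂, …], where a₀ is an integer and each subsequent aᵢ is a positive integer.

Repeatedly divide and take the remainder:
⌊92/17⌋ = 5, remainder 7
⌊17/7⌋ = 2, remainder 3
⌊7/3⌋ = 2, remainder 1
⌊3/1⌋ = 3, remainder 0

[5; 2, 2, 3]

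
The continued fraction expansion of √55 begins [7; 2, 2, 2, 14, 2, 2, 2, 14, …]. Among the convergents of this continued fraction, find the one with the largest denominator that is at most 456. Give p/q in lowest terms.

2655/358

a_0 = 7: 7/1  (≤ bound)
a_1 = 2: 15/2  (≤ bound)
a_2 = 2: 37/5  (≤ bound)
a_3 = 2: 89/12  (≤ bound)
a_4 = 14: 1283/173  (≤ bound)
a_5 = 2: 2655/358  (≤ bound)
a_6 = 2: 6593/889  (> 456, stop)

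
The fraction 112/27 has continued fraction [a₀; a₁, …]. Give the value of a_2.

112 = 4·27 + 4, so a_0 = 4
27 = 6·4 + 3, so a_1 = 6
4 = 1·3 + 1, so a_2 = 1

1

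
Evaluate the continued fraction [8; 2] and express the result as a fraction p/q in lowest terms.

17/2

Start with 2.
8 + 1/(2/1) = 8 + 1/2 = 17/2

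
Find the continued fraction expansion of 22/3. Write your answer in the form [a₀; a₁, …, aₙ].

[7; 3]

⌊22/3⌋ = 7, remainder 1
⌊3/1⌋ = 3, remainder 0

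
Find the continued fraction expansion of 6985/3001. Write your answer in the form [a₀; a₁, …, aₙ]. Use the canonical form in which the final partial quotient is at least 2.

[2; 3, 18, 1, 9, 2, 2]

⌊6985/3001⌋ = 2, remainder 983
⌊3001/983⌋ = 3, remainder 52
⌊983/52⌋ = 18, remainder 47
⌊52/47⌋ = 1, remainder 5
⌊47/5⌋ = 9, remainder 2
⌊5/2⌋ = 2, remainder 1
⌊2/1⌋ = 2, remainder 0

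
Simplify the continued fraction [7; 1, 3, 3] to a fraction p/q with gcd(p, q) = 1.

101/13

a_0 = 7: 7/1
a_1 = 1: 8/1
a_2 = 3: 31/4
a_3 = 3: 101/13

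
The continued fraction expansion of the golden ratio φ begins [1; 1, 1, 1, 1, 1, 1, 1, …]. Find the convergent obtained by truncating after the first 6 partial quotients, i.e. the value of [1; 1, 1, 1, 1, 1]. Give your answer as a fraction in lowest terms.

a_0 = 1: 1/1
a_1 = 1: 2/1
a_2 = 1: 3/2
a_3 = 1: 5/3
a_4 = 1: 8/5
a_5 = 1: 13/8

13/8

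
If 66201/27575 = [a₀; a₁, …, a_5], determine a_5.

13

66201 ÷ 27575 → quotient 2, remainder 11051
27575 ÷ 11051 → quotient 2, remainder 5473
11051 ÷ 5473 → quotient 2, remainder 105
5473 ÷ 105 → quotient 52, remainder 13
105 ÷ 13 → quotient 8, remainder 1
13 ÷ 1 → quotient 13, remainder 0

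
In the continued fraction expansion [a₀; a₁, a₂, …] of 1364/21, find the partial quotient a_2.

20

Repeatedly divide and take the remainder:
1364 ÷ 21 → quotient 64, remainder 20
21 ÷ 20 → quotient 1, remainder 1
20 ÷ 1 → quotient 20, remainder 0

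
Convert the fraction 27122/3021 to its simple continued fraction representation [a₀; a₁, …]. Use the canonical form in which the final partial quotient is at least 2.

27122 = 8·3021 + 2954, so a_0 = 8
3021 = 1·2954 + 67, so a_1 = 1
2954 = 44·67 + 6, so a_2 = 44
67 = 11·6 + 1, so a_3 = 11
6 = 6·1 + 0, so a_4 = 6

[8; 1, 44, 11, 6]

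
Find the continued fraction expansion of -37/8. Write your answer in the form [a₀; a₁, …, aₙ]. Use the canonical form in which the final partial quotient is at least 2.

[-5; 2, 1, 2]

⌊-37/8⌋ = -5, remainder 3
⌊8/3⌋ = 2, remainder 2
⌊3/2⌋ = 1, remainder 1
⌊2/1⌋ = 2, remainder 0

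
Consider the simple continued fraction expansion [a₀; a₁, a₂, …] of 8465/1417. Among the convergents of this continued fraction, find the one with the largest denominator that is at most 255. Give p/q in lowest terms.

687/115

a_0 = 5: 5/1  (≤ bound)
a_1 = 1: 6/1  (≤ bound)
a_2 = 37: 227/38  (≤ bound)
a_3 = 3: 687/115  (≤ bound)
a_4 = 2: 1601/268  (> 255, stop)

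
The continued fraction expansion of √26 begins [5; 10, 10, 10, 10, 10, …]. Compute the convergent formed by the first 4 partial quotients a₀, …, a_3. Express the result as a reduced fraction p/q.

Compute successive convergents:
a_0 = 5: 5/1
a_1 = 10: 51/10
a_2 = 10: 515/101
a_3 = 10: 5201/1020

5201/1020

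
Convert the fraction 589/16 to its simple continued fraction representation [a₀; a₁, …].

[36; 1, 4, 3]

Repeatedly divide and take the remainder:
589 ÷ 16 → quotient 36, remainder 13
16 ÷ 13 → quotient 1, remainder 3
13 ÷ 3 → quotient 4, remainder 1
3 ÷ 1 → quotient 3, remainder 0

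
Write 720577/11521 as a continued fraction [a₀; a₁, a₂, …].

[62; 1, 1, 5, 10, 5, 3, 6]

Repeatedly divide and take the remainder:
720577 = 62·11521 + 6275, so a_0 = 62
11521 = 1·6275 + 5246, so a_1 = 1
6275 = 1·5246 + 1029, so a_2 = 1
5246 = 5·1029 + 101, so a_3 = 5
1029 = 10·101 + 19, so a_4 = 10
101 = 5·19 + 6, so a_5 = 5
19 = 3·6 + 1, so a_6 = 3
6 = 6·1 + 0, so a_7 = 6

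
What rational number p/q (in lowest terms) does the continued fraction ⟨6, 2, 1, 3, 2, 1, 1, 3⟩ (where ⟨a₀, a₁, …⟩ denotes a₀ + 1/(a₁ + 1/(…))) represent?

a_0 = 6: 6/1
a_1 = 2: 13/2
a_2 = 1: 19/3
a_3 = 3: 70/11
a_4 = 2: 159/25
a_5 = 1: 229/36
a_6 = 1: 388/61
a_7 = 3: 1393/219

1393/219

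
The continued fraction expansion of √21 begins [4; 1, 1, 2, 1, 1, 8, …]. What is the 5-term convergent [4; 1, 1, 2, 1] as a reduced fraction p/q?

32/7

a_0 = 4: 4/1
a_1 = 1: 5/1
a_2 = 1: 9/2
a_3 = 2: 23/5
a_4 = 1: 32/7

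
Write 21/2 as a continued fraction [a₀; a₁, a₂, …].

[10; 2]

21 = 10·2 + 1, so a_0 = 10
2 = 2·1 + 0, so a_1 = 2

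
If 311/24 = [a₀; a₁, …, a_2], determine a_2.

23

Run the Euclidean algorithm, recording each quotient:
⌊311/24⌋ = 12, remainder 23
⌊24/23⌋ = 1, remainder 1
⌊23/1⌋ = 23, remainder 0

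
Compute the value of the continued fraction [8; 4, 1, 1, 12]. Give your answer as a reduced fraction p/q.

929/113

Use the convergent recurrence hₖ = aₖ·hₖ₋₁ + hₖ₋₂ (and likewise for the denominators kₖ):
a_0 = 8: 8/1
a_1 = 4: 33/4
a_2 = 1: 41/5
a_3 = 1: 74/9
a_4 = 12: 929/113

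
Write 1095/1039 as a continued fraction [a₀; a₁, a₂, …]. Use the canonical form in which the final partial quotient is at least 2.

⌊1095/1039⌋ = 1, remainder 56
⌊1039/56⌋ = 18, remainder 31
⌊56/31⌋ = 1, remainder 25
⌊31/25⌋ = 1, remainder 6
⌊25/6⌋ = 4, remainder 1
⌊6/1⌋ = 6, remainder 0

[1; 18, 1, 1, 4, 6]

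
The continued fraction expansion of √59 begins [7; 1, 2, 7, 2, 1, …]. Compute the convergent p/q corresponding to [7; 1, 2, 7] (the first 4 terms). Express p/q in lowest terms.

Start with 7.
2 + 1/(7/1) = 2 + 1/7 = 15/7
1 + 1/(15/7) = 1 + 7/15 = 22/15
7 + 1/(22/15) = 7 + 15/22 = 169/22

169/22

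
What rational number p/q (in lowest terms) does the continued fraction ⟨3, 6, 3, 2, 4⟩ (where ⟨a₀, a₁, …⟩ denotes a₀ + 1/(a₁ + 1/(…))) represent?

616/195

Start with 4.
2 + 1/(4/1) = 2 + 1/4 = 9/4
3 + 1/(9/4) = 3 + 4/9 = 31/9
6 + 1/(31/9) = 6 + 9/31 = 195/31
3 + 1/(195/31) = 3 + 31/195 = 616/195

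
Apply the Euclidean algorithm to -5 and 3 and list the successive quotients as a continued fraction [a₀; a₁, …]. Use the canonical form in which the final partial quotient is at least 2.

[-2; 3]

-5 = -2·3 + 1, so a_0 = -2
3 = 3·1 + 0, so a_1 = 3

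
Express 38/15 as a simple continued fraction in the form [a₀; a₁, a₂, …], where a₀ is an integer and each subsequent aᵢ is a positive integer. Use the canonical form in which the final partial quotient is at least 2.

[2; 1, 1, 7]

Run the Euclidean algorithm, recording each quotient:
38 ÷ 15 → quotient 2, remainder 8
15 ÷ 8 → quotient 1, remainder 7
8 ÷ 7 → quotient 1, remainder 1
7 ÷ 1 → quotient 7, remainder 0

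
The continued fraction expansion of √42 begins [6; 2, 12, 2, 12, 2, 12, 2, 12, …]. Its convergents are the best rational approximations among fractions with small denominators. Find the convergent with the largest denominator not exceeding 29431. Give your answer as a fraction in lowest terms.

109194/16849

a_0 = 6: 6/1  (≤ bound)
a_1 = 2: 13/2  (≤ bound)
a_2 = 12: 162/25  (≤ bound)
a_3 = 2: 337/52  (≤ bound)
a_4 = 12: 4206/649  (≤ bound)
a_5 = 2: 8749/1350  (≤ bound)
a_6 = 12: 109194/16849  (≤ bound)
a_7 = 2: 227137/35048  (> 29431, stop)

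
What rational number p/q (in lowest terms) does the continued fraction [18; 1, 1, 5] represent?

204/11

Start with 5.
1 + 1/(5/1) = 1 + 1/5 = 6/5
1 + 1/(6/5) = 1 + 5/6 = 11/6
18 + 1/(11/6) = 18 + 6/11 = 204/11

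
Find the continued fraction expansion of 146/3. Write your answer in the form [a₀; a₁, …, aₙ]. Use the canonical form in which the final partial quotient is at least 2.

[48; 1, 2]

146 ÷ 3 → quotient 48, remainder 2
3 ÷ 2 → quotient 1, remainder 1
2 ÷ 1 → quotient 2, remainder 0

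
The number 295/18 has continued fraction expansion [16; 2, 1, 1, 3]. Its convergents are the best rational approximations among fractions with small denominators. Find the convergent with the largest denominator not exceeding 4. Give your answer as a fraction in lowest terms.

List convergents until the denominator exceeds the bound:
a_0 = 16: 16/1  (≤ bound)
a_1 = 2: 33/2  (≤ bound)
a_2 = 1: 49/3  (≤ bound)
a_3 = 1: 82/5  (> 4, stop)

49/3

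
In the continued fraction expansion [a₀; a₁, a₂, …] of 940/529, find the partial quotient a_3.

940 = 1·529 + 411, so a_0 = 1
529 = 1·411 + 118, so a_1 = 1
411 = 3·118 + 57, so a_2 = 3
118 = 2·57 + 4, so a_3 = 2

2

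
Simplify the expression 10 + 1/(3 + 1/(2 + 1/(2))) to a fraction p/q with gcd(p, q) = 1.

Start with 2.
2 + 1/(2/1) = 2 + 1/2 = 5/2
3 + 1/(5/2) = 3 + 2/5 = 17/5
10 + 1/(17/5) = 10 + 5/17 = 175/17

175/17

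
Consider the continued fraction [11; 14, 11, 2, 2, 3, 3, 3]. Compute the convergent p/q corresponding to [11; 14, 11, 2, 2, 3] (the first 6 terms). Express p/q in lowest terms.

30257/2733

a_0 = 11: 11/1
a_1 = 14: 155/14
a_2 = 11: 1716/155
a_3 = 2: 3587/324
a_4 = 2: 8890/803
a_5 = 3: 30257/2733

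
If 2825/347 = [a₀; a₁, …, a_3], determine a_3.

⌊2825/347⌋ = 8, remainder 49
⌊347/49⌋ = 7, remainder 4
⌊49/4⌋ = 12, remainder 1
⌊4/1⌋ = 4, remainder 0

4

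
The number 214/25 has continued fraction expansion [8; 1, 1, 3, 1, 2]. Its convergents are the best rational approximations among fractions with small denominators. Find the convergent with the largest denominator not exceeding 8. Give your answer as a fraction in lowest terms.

a_0 = 8: 8/1  (≤ bound)
a_1 = 1: 9/1  (≤ bound)
a_2 = 1: 17/2  (≤ bound)
a_3 = 3: 60/7  (≤ bound)
a_4 = 1: 77/9  (> 8, stop)

60/7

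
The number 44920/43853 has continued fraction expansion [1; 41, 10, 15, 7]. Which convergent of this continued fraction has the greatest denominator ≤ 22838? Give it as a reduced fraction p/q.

6357/6206

a_0 = 1: 1/1  (≤ bound)
a_1 = 41: 42/41  (≤ bound)
a_2 = 10: 421/411  (≤ bound)
a_3 = 15: 6357/6206  (≤ bound)
a_4 = 7: 44920/43853  (> 22838, stop)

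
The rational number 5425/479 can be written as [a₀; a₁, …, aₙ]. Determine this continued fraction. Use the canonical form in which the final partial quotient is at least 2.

Run the Euclidean algorithm, recording each quotient:
⌊5425/479⌋ = 11, remainder 156
⌊479/156⌋ = 3, remainder 11
⌊156/11⌋ = 14, remainder 2
⌊11/2⌋ = 5, remainder 1
⌊2/1⌋ = 2, remainder 0

[11; 3, 14, 5, 2]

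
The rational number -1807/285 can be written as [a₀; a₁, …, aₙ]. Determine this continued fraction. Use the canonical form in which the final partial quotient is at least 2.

⌊-1807/285⌋ = -7, remainder 188
⌊285/188⌋ = 1, remainder 97
⌊188/97⌋ = 1, remainder 91
⌊97/91⌋ = 1, remainder 6
⌊91/6⌋ = 15, remainder 1
⌊6/1⌋ = 6, remainder 0

[-7; 1, 1, 1, 15, 6]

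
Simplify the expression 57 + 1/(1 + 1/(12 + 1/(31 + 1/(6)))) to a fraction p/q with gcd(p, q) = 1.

141159/2437

Start with 6.
31 + 1/(6/1) = 31 + 1/6 = 187/6
12 + 1/(187/6) = 12 + 6/187 = 2250/187
1 + 1/(2250/187) = 1 + 187/2250 = 2437/2250
57 + 1/(2437/2250) = 57 + 2250/2437 = 141159/2437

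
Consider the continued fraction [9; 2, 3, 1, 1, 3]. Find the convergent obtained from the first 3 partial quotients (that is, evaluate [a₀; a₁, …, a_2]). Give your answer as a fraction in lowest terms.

Start with 3.
2 + 1/(3/1) = 2 + 1/3 = 7/3
9 + 1/(7/3) = 9 + 3/7 = 66/7

66/7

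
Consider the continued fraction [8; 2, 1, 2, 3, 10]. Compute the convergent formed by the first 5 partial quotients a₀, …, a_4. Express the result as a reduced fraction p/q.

226/27

Use the convergent recurrence hₖ = aₖ·hₖ₋₁ + hₖ₋₂ (and likewise for the denominators kₖ):
a_0 = 8: 8/1
a_1 = 2: 17/2
a_2 = 1: 25/3
a_3 = 2: 67/8
a_4 = 3: 226/27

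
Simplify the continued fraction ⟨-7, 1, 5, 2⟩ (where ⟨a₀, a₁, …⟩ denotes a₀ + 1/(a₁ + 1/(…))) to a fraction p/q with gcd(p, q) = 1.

-80/13

a_0 = -7: -7/1
a_1 = 1: -6/1
a_2 = 5: -37/6
a_3 = 2: -80/13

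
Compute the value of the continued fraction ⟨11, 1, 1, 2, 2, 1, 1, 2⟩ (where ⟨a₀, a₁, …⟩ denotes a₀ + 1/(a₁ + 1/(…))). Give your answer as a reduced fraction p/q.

a_0 = 11: 11/1
a_1 = 1: 12/1
a_2 = 1: 23/2
a_3 = 2: 58/5
a_4 = 2: 139/12
a_5 = 1: 197/17
a_6 = 1: 336/29
a_7 = 2: 869/75

869/75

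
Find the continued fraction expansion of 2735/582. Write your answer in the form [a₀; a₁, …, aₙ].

Repeatedly divide and take the remainder:
2735 ÷ 582 → quotient 4, remainder 407
582 ÷ 407 → quotient 1, remainder 175
407 ÷ 175 → quotient 2, remainder 57
175 ÷ 57 → quotient 3, remainder 4
57 ÷ 4 → quotient 14, remainder 1
4 ÷ 1 → quotient 4, remainder 0

[4; 1, 2, 3, 14, 4]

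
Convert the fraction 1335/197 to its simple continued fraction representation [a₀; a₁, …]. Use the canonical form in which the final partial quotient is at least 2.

Apply division with remainder until the remainder is 0:
1335 = 6·197 + 153, so a_0 = 6
197 = 1·153 + 44, so a_1 = 1
153 = 3·44 + 21, so a_2 = 3
44 = 2·21 + 2, so a_3 = 2
21 = 10·2 + 1, so a_4 = 10
2 = 2·1 + 0, so a_5 = 2

[6; 1, 3, 2, 10, 2]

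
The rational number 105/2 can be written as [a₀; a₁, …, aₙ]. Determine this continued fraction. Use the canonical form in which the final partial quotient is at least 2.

Apply division with remainder until the remainder is 0:
105 ÷ 2 → quotient 52, remainder 1
2 ÷ 1 → quotient 2, remainder 0

[52; 2]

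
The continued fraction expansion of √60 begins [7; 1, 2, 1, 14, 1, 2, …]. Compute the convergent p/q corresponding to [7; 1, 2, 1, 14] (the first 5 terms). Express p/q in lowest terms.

457/59

a_0 = 7: 7/1
a_1 = 1: 8/1
a_2 = 2: 23/3
a_3 = 1: 31/4
a_4 = 14: 457/59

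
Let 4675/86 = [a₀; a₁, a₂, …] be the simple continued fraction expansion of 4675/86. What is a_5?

3

4675 = 54·86 + 31, so a_0 = 54
86 = 2·31 + 24, so a_1 = 2
31 = 1·24 + 7, so a_2 = 1
24 = 3·7 + 3, so a_3 = 3
7 = 2·3 + 1, so a_4 = 2
3 = 3·1 + 0, so a_5 = 3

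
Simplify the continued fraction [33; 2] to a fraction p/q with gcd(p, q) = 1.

Work from the innermost term outward:
Start with 2.
33 + 1/(2/1) = 33 + 1/2 = 67/2

67/2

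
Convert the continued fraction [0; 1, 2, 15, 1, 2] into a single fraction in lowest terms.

Start with 2.
1 + 1/(2/1) = 1 + 1/2 = 3/2
15 + 1/(3/2) = 15 + 2/3 = 47/3
2 + 1/(47/3) = 2 + 3/47 = 97/47
1 + 1/(97/47) = 1 + 47/97 = 144/97
0 + 1/(144/97) = 0 + 97/144 = 97/144

97/144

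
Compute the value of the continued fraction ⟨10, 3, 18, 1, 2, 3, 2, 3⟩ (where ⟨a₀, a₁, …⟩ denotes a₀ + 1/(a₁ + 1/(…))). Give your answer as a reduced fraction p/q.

46577/4510

Start with 3.
2 + 1/(3/1) = 2 + 1/3 = 7/3
3 + 1/(7/3) = 3 + 3/7 = 24/7
2 + 1/(24/7) = 2 + 7/24 = 55/24
1 + 1/(55/24) = 1 + 24/55 = 79/55
18 + 1/(79/55) = 18 + 55/79 = 1477/79
3 + 1/(1477/79) = 3 + 79/1477 = 4510/1477
10 + 1/(4510/1477) = 10 + 1477/4510 = 46577/4510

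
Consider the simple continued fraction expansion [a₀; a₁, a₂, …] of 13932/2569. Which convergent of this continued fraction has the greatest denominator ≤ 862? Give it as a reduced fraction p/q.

List convergents until the denominator exceeds the bound:
a_0 = 5: 5/1  (≤ bound)
a_1 = 2: 11/2  (≤ bound)
a_2 = 2: 27/5  (≤ bound)
a_3 = 1: 38/7  (≤ bound)
a_4 = 3: 141/26  (≤ bound)
a_5 = 32: 4550/839  (≤ bound)
a_6 = 1: 4691/865  (> 862, stop)

4550/839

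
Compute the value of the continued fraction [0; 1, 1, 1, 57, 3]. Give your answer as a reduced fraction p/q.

Build up convergents one term at a time:
a_0 = 0: 0/1
a_1 = 1: 1/1
a_2 = 1: 1/2
a_3 = 1: 2/3
a_4 = 57: 115/173
a_5 = 3: 347/522

347/522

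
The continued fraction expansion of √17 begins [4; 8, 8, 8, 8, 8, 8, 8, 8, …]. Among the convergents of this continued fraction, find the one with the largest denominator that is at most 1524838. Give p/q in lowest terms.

1166876/283009

a_0 = 4: 4/1  (≤ bound)
a_1 = 8: 33/8  (≤ bound)
a_2 = 8: 268/65  (≤ bound)
a_3 = 8: 2177/528  (≤ bound)
a_4 = 8: 17684/4289  (≤ bound)
a_5 = 8: 143649/34840  (≤ bound)
a_6 = 8: 1166876/283009  (≤ bound)
a_7 = 8: 9478657/2298912  (> 1524838, stop)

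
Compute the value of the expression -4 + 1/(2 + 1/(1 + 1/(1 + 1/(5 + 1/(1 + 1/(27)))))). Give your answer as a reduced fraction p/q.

-3314/919

Starting at the tail and folding back:
Start with 27.
1 + 1/(27/1) = 1 + 1/27 = 28/27
5 + 1/(28/27) = 5 + 27/28 = 167/28
1 + 1/(167/28) = 1 + 28/167 = 195/167
1 + 1/(195/167) = 1 + 167/195 = 362/195
2 + 1/(362/195) = 2 + 195/362 = 919/362
-4 + 1/(919/362) = -4 + 362/919 = -3314/919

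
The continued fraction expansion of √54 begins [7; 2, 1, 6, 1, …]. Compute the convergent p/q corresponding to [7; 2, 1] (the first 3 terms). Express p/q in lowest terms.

22/3

a_0 = 7: 7/1
a_1 = 2: 15/2
a_2 = 1: 22/3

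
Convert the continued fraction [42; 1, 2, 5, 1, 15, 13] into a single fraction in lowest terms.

167835/3932

Compute successive convergents:
a_0 = 42: 42/1
a_1 = 1: 43/1
a_2 = 2: 128/3
a_3 = 5: 683/16
a_4 = 1: 811/19
a_5 = 15: 12848/301
a_6 = 13: 167835/3932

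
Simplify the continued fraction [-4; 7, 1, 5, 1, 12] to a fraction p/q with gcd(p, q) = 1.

-2738/707

Build up convergents one term at a time:
a_0 = -4: -4/1
a_1 = 7: -27/7
a_2 = 1: -31/8
a_3 = 5: -182/47
a_4 = 1: -213/55
a_5 = 12: -2738/707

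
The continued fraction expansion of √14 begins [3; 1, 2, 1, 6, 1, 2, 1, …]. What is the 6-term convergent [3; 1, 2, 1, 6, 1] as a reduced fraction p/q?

a_0 = 3: 3/1
a_1 = 1: 4/1
a_2 = 2: 11/3
a_3 = 1: 15/4
a_4 = 6: 101/27
a_5 = 1: 116/31

116/31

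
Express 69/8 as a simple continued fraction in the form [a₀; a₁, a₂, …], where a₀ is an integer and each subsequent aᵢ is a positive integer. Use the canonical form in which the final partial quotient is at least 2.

[8; 1, 1, 1, 2]

69 = 8·8 + 5, so a_0 = 8
8 = 1·5 + 3, so a_1 = 1
5 = 1·3 + 2, so a_2 = 1
3 = 1·2 + 1, so a_3 = 1
2 = 2·1 + 0, so a_4 = 2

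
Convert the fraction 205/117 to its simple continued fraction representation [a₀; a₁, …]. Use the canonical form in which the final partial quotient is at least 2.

[1; 1, 3, 29]

Apply division with remainder until the remainder is 0:
205 ÷ 117 → quotient 1, remainder 88
117 ÷ 88 → quotient 1, remainder 29
88 ÷ 29 → quotient 3, remainder 1
29 ÷ 1 → quotient 29, remainder 0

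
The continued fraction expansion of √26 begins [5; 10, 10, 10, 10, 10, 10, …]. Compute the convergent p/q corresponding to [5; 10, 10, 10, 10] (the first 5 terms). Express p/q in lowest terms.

Start with 10.
10 + 1/(10/1) = 10 + 1/10 = 101/10
10 + 1/(101/10) = 10 + 10/101 = 1020/101
10 + 1/(1020/101) = 10 + 101/1020 = 10301/1020
5 + 1/(10301/1020) = 5 + 1020/10301 = 52525/10301

52525/10301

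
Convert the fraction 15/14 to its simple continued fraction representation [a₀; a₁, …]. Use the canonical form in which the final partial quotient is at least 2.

15 = 1·14 + 1, so a_0 = 1
14 = 14·1 + 0, so a_1 = 14

[1; 14]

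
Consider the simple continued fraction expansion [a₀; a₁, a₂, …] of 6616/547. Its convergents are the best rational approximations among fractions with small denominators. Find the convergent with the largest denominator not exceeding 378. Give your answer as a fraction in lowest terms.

a_0 = 12: 12/1  (≤ bound)
a_1 = 10: 121/10  (≤ bound)
a_2 = 1: 133/11  (≤ bound)
a_3 = 1: 254/21  (≤ bound)
a_4 = 12: 3181/263  (≤ bound)
a_5 = 2: 6616/547  (> 378, stop)

3181/263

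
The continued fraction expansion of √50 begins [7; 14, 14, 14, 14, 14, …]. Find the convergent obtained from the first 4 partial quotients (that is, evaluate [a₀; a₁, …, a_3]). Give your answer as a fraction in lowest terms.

19601/2772

Start with 14.
14 + 1/(14/1) = 14 + 1/14 = 197/14
14 + 1/(197/14) = 14 + 14/197 = 2772/197
7 + 1/(2772/197) = 7 + 197/2772 = 19601/2772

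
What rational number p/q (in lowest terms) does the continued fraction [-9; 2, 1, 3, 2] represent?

-216/25

Starting at the tail and folding back:
Start with 2.
3 + 1/(2/1) = 3 + 1/2 = 7/2
1 + 1/(7/2) = 1 + 2/7 = 9/7
2 + 1/(9/7) = 2 + 7/9 = 25/9
-9 + 1/(25/9) = -9 + 9/25 = -216/25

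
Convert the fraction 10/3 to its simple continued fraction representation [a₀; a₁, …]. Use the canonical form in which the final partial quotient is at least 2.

[3; 3]

Run the Euclidean algorithm, recording each quotient:
⌊10/3⌋ = 3, remainder 1
⌊3/1⌋ = 3, remainder 0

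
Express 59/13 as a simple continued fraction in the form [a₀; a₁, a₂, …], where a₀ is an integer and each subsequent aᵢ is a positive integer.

[4; 1, 1, 6]

⌊59/13⌋ = 4, remainder 7
⌊13/7⌋ = 1, remainder 6
⌊7/6⌋ = 1, remainder 1
⌊6/1⌋ = 6, remainder 0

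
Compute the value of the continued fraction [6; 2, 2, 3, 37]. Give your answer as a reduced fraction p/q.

Use the convergent recurrence hₖ = aₖ·hₖ₋₁ + hₖ₋₂ (and likewise for the denominators kₖ):
a_0 = 6: 6/1
a_1 = 2: 13/2
a_2 = 2: 32/5
a_3 = 3: 109/17
a_4 = 37: 4065/634

4065/634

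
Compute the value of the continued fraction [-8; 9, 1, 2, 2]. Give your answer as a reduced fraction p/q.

-537/68

a_0 = -8: -8/1
a_1 = 9: -71/9
a_2 = 1: -79/10
a_3 = 2: -229/29
a_4 = 2: -537/68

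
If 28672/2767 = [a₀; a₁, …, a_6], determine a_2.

Apply division with remainder until the remainder is 0:
28672 = 10·2767 + 1002, so a_0 = 10
2767 = 2·1002 + 763, so a_1 = 2
1002 = 1·763 + 239, so a_2 = 1

1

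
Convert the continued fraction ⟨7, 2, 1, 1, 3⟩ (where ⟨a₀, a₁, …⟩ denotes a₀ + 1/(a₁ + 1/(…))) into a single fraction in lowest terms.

a_0 = 7: 7/1
a_1 = 2: 15/2
a_2 = 1: 22/3
a_3 = 1: 37/5
a_4 = 3: 133/18

133/18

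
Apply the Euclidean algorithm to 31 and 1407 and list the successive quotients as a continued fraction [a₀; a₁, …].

[0; 45, 2, 1, 1, 2, 2]

31 ÷ 1407 → quotient 0, remainder 31
1407 ÷ 31 → quotient 45, remainder 12
31 ÷ 12 → quotient 2, remainder 7
12 ÷ 7 → quotient 1, remainder 5
7 ÷ 5 → quotient 1, remainder 2
5 ÷ 2 → quotient 2, remainder 1
2 ÷ 1 → quotient 2, remainder 0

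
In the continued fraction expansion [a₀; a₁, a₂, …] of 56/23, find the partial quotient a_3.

⌊56/23⌋ = 2, remainder 10
⌊23/10⌋ = 2, remainder 3
⌊10/3⌋ = 3, remainder 1
⌊3/1⌋ = 3, remainder 0

3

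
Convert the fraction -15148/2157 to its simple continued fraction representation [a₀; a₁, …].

-15148 ÷ 2157 → quotient -8, remainder 2108
2157 ÷ 2108 → quotient 1, remainder 49
2108 ÷ 49 → quotient 43, remainder 1
49 ÷ 1 → quotient 49, remainder 0

[-8; 1, 43, 49]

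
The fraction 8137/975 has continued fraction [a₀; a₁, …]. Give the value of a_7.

⌊8137/975⌋ = 8, remainder 337
⌊975/337⌋ = 2, remainder 301
⌊337/301⌋ = 1, remainder 36
⌊301/36⌋ = 8, remainder 13
⌊36/13⌋ = 2, remainder 10
⌊13/10⌋ = 1, remainder 3
⌊10/3⌋ = 3, remainder 1
⌊3/1⌋ = 3, remainder 0

3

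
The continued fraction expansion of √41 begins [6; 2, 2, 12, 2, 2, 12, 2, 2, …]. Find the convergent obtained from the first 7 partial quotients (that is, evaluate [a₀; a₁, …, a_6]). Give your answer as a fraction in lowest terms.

Start with 12.
2 + 1/(12/1) = 2 + 1/12 = 25/12
2 + 1/(25/12) = 2 + 12/25 = 62/25
12 + 1/(62/25) = 12 + 25/62 = 769/62
2 + 1/(769/62) = 2 + 62/769 = 1600/769
2 + 1/(1600/769) = 2 + 769/1600 = 3969/1600
6 + 1/(3969/1600) = 6 + 1600/3969 = 25414/3969

25414/3969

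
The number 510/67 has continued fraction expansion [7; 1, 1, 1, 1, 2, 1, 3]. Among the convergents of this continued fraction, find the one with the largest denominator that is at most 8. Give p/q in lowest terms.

38/5

a_0 = 7: 7/1  (≤ bound)
a_1 = 1: 8/1  (≤ bound)
a_2 = 1: 15/2  (≤ bound)
a_3 = 1: 23/3  (≤ bound)
a_4 = 1: 38/5  (≤ bound)
a_5 = 2: 99/13  (> 8, stop)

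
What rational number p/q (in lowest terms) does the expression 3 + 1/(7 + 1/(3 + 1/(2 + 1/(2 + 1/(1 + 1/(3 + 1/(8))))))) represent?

16837/5367

Start with 8.
3 + 1/(8/1) = 3 + 1/8 = 25/8
1 + 1/(25/8) = 1 + 8/25 = 33/25
2 + 1/(33/25) = 2 + 25/33 = 91/33
2 + 1/(91/33) = 2 + 33/91 = 215/91
3 + 1/(215/91) = 3 + 91/215 = 736/215
7 + 1/(736/215) = 7 + 215/736 = 5367/736
3 + 1/(5367/736) = 3 + 736/5367 = 16837/5367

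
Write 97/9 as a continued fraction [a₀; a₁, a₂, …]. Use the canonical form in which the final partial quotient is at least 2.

⌊97/9⌋ = 10, remainder 7
⌊9/7⌋ = 1, remainder 2
⌊7/2⌋ = 3, remainder 1
⌊2/1⌋ = 2, remainder 0

[10; 1, 3, 2]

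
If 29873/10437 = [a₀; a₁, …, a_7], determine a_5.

7

29873 ÷ 10437 → quotient 2, remainder 8999
10437 ÷ 8999 → quotient 1, remainder 1438
8999 ÷ 1438 → quotient 6, remainder 371
1438 ÷ 371 → quotient 3, remainder 325
371 ÷ 325 → quotient 1, remainder 46
325 ÷ 46 → quotient 7, remainder 3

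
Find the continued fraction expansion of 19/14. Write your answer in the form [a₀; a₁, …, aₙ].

19 ÷ 14 → quotient 1, remainder 5
14 ÷ 5 → quotient 2, remainder 4
5 ÷ 4 → quotient 1, remainder 1
4 ÷ 1 → quotient 4, remainder 0

[1; 2, 1, 4]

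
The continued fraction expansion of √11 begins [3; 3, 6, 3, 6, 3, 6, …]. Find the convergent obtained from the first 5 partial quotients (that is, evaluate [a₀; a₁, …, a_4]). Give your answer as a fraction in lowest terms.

1257/379

Start with 6.
3 + 1/(6/1) = 3 + 1/6 = 19/6
6 + 1/(19/6) = 6 + 6/19 = 120/19
3 + 1/(120/19) = 3 + 19/120 = 379/120
3 + 1/(379/120) = 3 + 120/379 = 1257/379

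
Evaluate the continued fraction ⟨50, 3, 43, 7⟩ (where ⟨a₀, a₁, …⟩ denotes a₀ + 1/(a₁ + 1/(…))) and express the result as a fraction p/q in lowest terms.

45952/913

a_0 = 50: 50/1
a_1 = 3: 151/3
a_2 = 43: 6543/130
a_3 = 7: 45952/913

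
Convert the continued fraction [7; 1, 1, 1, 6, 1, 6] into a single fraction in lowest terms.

Start with 6.
1 + 1/(6/1) = 1 + 1/6 = 7/6
6 + 1/(7/6) = 6 + 6/7 = 48/7
1 + 1/(48/7) = 1 + 7/48 = 55/48
1 + 1/(55/48) = 1 + 48/55 = 103/55
1 + 1/(103/55) = 1 + 55/103 = 158/103
7 + 1/(158/103) = 7 + 103/158 = 1209/158

1209/158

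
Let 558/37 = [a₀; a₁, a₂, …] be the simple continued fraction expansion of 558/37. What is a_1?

12

558 ÷ 37 → quotient 15, remainder 3
37 ÷ 3 → quotient 12, remainder 1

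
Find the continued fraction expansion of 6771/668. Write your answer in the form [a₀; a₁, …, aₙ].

6771 = 10·668 + 91, so a_0 = 10
668 = 7·91 + 31, so a_1 = 7
91 = 2·31 + 29, so a_2 = 2
31 = 1·29 + 2, so a_3 = 1
29 = 14·2 + 1, so a_4 = 14
2 = 2·1 + 0, so a_5 = 2

[10; 7, 2, 1, 14, 2]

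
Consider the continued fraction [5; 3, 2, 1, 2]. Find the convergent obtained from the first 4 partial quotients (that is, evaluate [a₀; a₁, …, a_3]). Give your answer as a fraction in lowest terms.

Start with 1.
2 + 1/(1/1) = 2 + 1/1 = 3/1
3 + 1/(3/1) = 3 + 1/3 = 10/3
5 + 1/(10/3) = 5 + 3/10 = 53/10

53/10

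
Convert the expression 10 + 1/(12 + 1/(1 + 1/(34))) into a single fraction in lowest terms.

Start with 34.
1 + 1/(34/1) = 1 + 1/34 = 35/34
12 + 1/(35/34) = 12 + 34/35 = 454/35
10 + 1/(454/35) = 10 + 35/454 = 4575/454

4575/454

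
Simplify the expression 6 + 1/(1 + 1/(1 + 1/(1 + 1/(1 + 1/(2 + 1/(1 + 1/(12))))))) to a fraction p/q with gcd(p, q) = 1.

Start with 12.
1 + 1/(12/1) = 1 + 1/12 = 13/12
2 + 1/(13/12) = 2 + 12/13 = 38/13
1 + 1/(38/13) = 1 + 13/38 = 51/38
1 + 1/(51/38) = 1 + 38/51 = 89/51
1 + 1/(89/51) = 1 + 51/89 = 140/89
1 + 1/(140/89) = 1 + 89/140 = 229/140
6 + 1/(229/140) = 6 + 140/229 = 1514/229

1514/229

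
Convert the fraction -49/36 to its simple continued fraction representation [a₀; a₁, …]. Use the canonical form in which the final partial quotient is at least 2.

Repeatedly divide and take the remainder:
-49 = -2·36 + 23, so a_0 = -2
36 = 1·23 + 13, so a_1 = 1
23 = 1·13 + 10, so a_2 = 1
13 = 1·10 + 3, so a_3 = 1
10 = 3·3 + 1, so a_4 = 3
3 = 3·1 + 0, so a_5 = 3

[-2; 1, 1, 1, 3, 3]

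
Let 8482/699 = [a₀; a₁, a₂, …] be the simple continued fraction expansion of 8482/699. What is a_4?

2

Repeatedly divide and take the remainder:
⌊8482/699⌋ = 12, remainder 94
⌊699/94⌋ = 7, remainder 41
⌊94/41⌋ = 2, remainder 12
⌊41/12⌋ = 3, remainder 5
⌊12/5⌋ = 2, remainder 2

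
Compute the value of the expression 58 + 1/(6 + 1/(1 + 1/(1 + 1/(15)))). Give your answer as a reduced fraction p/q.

Start with 15.
1 + 1/(15/1) = 1 + 1/15 = 16/15
1 + 1/(16/15) = 1 + 15/16 = 31/16
6 + 1/(31/16) = 6 + 16/31 = 202/31
58 + 1/(202/31) = 58 + 31/202 = 11747/202

11747/202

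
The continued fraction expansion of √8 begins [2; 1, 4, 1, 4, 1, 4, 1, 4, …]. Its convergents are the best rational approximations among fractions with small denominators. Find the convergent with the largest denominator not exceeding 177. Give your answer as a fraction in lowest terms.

a_0 = 2: 2/1  (≤ bound)
a_1 = 1: 3/1  (≤ bound)
a_2 = 4: 14/5  (≤ bound)
a_3 = 1: 17/6  (≤ bound)
a_4 = 4: 82/29  (≤ bound)
a_5 = 1: 99/35  (≤ bound)
a_6 = 4: 478/169  (≤ bound)
a_7 = 1: 577/204  (> 177, stop)

478/169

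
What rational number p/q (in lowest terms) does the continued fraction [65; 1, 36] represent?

Build up convergents one term at a time:
a_0 = 65: 65/1
a_1 = 1: 66/1
a_2 = 36: 2441/37

2441/37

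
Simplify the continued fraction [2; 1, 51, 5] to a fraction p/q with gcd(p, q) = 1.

Start with 5.
51 + 1/(5/1) = 51 + 1/5 = 256/5
1 + 1/(256/5) = 1 + 5/256 = 261/256
2 + 1/(261/256) = 2 + 256/261 = 778/261

778/261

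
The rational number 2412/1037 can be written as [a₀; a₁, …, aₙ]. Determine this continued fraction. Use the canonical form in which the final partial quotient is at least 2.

[2; 3, 14, 1, 2, 3, 2]

⌊2412/1037⌋ = 2, remainder 338
⌊1037/338⌋ = 3, remainder 23
⌊338/23⌋ = 14, remainder 16
⌊23/16⌋ = 1, remainder 7
⌊16/7⌋ = 2, remainder 2
⌊7/2⌋ = 3, remainder 1
⌊2/1⌋ = 2, remainder 0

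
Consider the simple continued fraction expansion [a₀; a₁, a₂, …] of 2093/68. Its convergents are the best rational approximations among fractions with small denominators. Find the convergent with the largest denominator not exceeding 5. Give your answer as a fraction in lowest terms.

154/5

List convergents until the denominator exceeds the bound:
a_0 = 30: 30/1  (≤ bound)
a_1 = 1: 31/1  (≤ bound)
a_2 = 3: 123/4  (≤ bound)
a_3 = 1: 154/5  (≤ bound)
a_4 = 1: 277/9  (> 5, stop)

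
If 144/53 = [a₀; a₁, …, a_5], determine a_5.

144 = 2·53 + 38, so a_0 = 2
53 = 1·38 + 15, so a_1 = 1
38 = 2·15 + 8, so a_2 = 2
15 = 1·8 + 7, so a_3 = 1
8 = 1·7 + 1, so a_4 = 1
7 = 7·1 + 0, so a_5 = 7

7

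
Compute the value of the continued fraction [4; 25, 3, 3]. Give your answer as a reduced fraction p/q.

1022/253

Collapse the nested fraction from the inside out:
Start with 3.
3 + 1/(3/1) = 3 + 1/3 = 10/3
25 + 1/(10/3) = 25 + 3/10 = 253/10
4 + 1/(253/10) = 4 + 10/253 = 1022/253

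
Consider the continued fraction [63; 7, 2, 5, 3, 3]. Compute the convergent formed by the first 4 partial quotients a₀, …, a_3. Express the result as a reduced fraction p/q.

Start with 5.
2 + 1/(5/1) = 2 + 1/5 = 11/5
7 + 1/(11/5) = 7 + 5/11 = 82/11
63 + 1/(82/11) = 63 + 11/82 = 5177/82

5177/82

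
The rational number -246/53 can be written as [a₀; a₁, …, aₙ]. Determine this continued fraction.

[-5; 2, 1, 3, 1, 3]

-246 ÷ 53 → quotient -5, remainder 19
53 ÷ 19 → quotient 2, remainder 15
19 ÷ 15 → quotient 1, remainder 4
15 ÷ 4 → quotient 3, remainder 3
4 ÷ 3 → quotient 1, remainder 1
3 ÷ 1 → quotient 3, remainder 0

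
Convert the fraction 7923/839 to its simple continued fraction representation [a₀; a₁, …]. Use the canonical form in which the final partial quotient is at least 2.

7923 = 9·839 + 372, so a_0 = 9
839 = 2·372 + 95, so a_1 = 2
372 = 3·95 + 87, so a_2 = 3
95 = 1·87 + 8, so a_3 = 1
87 = 10·8 + 7, so a_4 = 10
8 = 1·7 + 1, so a_5 = 1
7 = 7·1 + 0, so a_6 = 7

[9; 2, 3, 1, 10, 1, 7]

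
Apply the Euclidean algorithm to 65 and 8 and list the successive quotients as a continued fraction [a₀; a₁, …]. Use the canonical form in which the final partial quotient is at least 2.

[8; 8]

⌊65/8⌋ = 8, remainder 1
⌊8/1⌋ = 8, remainder 0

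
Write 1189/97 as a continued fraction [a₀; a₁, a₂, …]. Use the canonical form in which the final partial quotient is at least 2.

1189 ÷ 97 → quotient 12, remainder 25
97 ÷ 25 → quotient 3, remainder 22
25 ÷ 22 → quotient 1, remainder 3
22 ÷ 3 → quotient 7, remainder 1
3 ÷ 1 → quotient 3, remainder 0

[12; 3, 1, 7, 3]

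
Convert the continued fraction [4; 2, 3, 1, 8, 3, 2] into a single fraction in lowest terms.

2537/571

a_0 = 4: 4/1
a_1 = 2: 9/2
a_2 = 3: 31/7
a_3 = 1: 40/9
a_4 = 8: 351/79
a_5 = 3: 1093/246
a_6 = 2: 2537/571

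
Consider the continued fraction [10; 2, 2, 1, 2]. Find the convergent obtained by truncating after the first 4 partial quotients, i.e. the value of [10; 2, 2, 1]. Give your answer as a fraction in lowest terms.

Compute successive convergents:
a_0 = 10: 10/1
a_1 = 2: 21/2
a_2 = 2: 52/5
a_3 = 1: 73/7

73/7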